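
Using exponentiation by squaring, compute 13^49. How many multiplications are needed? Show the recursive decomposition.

Computing 13^49 by squaring (build up from 13^1; each line after the first costs one multiplication):

13^1 = 13
13^2 = (13^1)^2 = 13^2 = 169
13^3 = 13 * 13^2 = 13 * 169 = 2197
13^6 = (13^3)^2 = 2197^2 = 4826809
13^12 = (13^6)^2 = 4826809^2 = 23298085122481
13^24 = (13^12)^2 = 23298085122481^2 = 542800770374370512771595361
13^48 = (13^24)^2 = 542800770374370512771595361^2 = 294632676319010105335586872991323185304149065116720321
13^49 = 13 * 13^48 = 13 * 294632676319010105335586872991323185304149065116720321 = 3830224792147131369362629348887201408953937846517364173

Result: 3830224792147131369362629348887201408953937846517364173
Multiplications needed: 7 (7 lines after 13^1)

13^49 = 3830224792147131369362629348887201408953937846517364173. Using exponentiation by squaring, this requires 7 multiplications. The key idea: if the exponent is even, square the half-power; if odd, multiply by the base once.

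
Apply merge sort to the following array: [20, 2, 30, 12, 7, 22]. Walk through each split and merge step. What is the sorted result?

Merge sort trace:

Split: [20, 2, 30, 12, 7, 22] -> [20, 2, 30] and [12, 7, 22]
  Split: [20, 2, 30] -> [20] and [2, 30]
    Split: [2, 30] -> [2] and [30]
    Merge: [2] + [30] -> [2, 30]
  Merge: [20] + [2, 30] -> [2, 20, 30]
  Split: [12, 7, 22] -> [12] and [7, 22]
    Split: [7, 22] -> [7] and [22]
    Merge: [7] + [22] -> [7, 22]
  Merge: [12] + [7, 22] -> [7, 12, 22]
Merge: [2, 20, 30] + [7, 12, 22] -> [2, 7, 12, 20, 22, 30]

Final sorted array: [2, 7, 12, 20, 22, 30]

The merge sort proceeds by recursively splitting the array and merging sorted halves.
After all merges, the sorted array is [2, 7, 12, 20, 22, 30].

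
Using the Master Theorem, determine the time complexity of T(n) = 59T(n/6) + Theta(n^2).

Master Theorem for T(n) = 59T(n/6) + O(n^2):

a = 59, b = 6, c = 2
log_b(a) = log_6(59) = 2.2757

Case 1: c = 2 < log_6(59) = 2.2757
T(n) = O(n^(log_6 59))

For T(n) = 59T(n/6) + O(n^2): log_6(59) = 2.2757. This is Case 1 of the Master Theorem (c < log_b(a), work dominated by leaves), giving O(n^(log_6 59)).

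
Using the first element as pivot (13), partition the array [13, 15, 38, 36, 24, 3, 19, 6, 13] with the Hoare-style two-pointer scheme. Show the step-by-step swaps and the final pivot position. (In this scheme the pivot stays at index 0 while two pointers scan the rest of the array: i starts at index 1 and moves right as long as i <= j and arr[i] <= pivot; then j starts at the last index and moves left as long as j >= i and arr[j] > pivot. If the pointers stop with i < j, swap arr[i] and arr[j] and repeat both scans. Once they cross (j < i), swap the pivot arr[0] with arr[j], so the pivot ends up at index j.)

Hoare-style two-pointer partition with pivot = 13:

Initial array: [13, 15, 38, 36, 24, 3, 19, 6, 13]

Pointers start at i = 1, j = 8.
i stops at index 1 (arr[1]=15 > 13), j stops at index 8 (arr[8]=13 <= 13): swap arr[1] and arr[8], array becomes [13, 13, 38, 36, 24, 3, 19, 6, 15]
i stops at index 2 (arr[2]=38 > 13), j stops at index 7 (arr[7]=6 <= 13): swap arr[2] and arr[7], array becomes [13, 13, 6, 36, 24, 3, 19, 38, 15]
i stops at index 3 (arr[3]=36 > 13), j stops at index 5 (arr[5]=3 <= 13): swap arr[3] and arr[5], array becomes [13, 13, 6, 3, 24, 36, 19, 38, 15]
i ends at 4, j ends at 3: the pointers have crossed (j < i), so scanning stops.

Swap pivot arr[0] with arr[3] to place pivot at position 3: [3, 13, 6, 13, 24, 36, 19, 38, 15]
Pivot position: 3

After partitioning with pivot 13, the array becomes [3, 13, 6, 13, 24, 36, 19, 38, 15]. The pivot is placed at index 3. All elements to the left of the pivot are <= 13, and all elements to the right are > 13.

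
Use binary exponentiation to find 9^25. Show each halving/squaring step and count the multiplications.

Computing 9^25 by squaring (build up from 9^1; each line after the first costs one multiplication):

9^1 = 9
9^2 = (9^1)^2 = 9^2 = 81
9^3 = 9 * 9^2 = 9 * 81 = 729
9^6 = (9^3)^2 = 729^2 = 531441
9^12 = (9^6)^2 = 531441^2 = 282429536481
9^24 = (9^12)^2 = 282429536481^2 = 79766443076872509863361
9^25 = 9 * 9^24 = 9 * 79766443076872509863361 = 717897987691852588770249

Result: 717897987691852588770249
Multiplications needed: 6 (6 lines after 9^1)

9^25 = 717897987691852588770249. Using exponentiation by squaring, this requires 6 multiplications. The key idea: if the exponent is even, square the half-power; if odd, multiply by the base once.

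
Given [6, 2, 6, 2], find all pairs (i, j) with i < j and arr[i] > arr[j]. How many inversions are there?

Finding inversions in [6, 2, 6, 2]:

(0, 1): arr[0]=6 > arr[1]=2
(0, 3): arr[0]=6 > arr[3]=2
(2, 3): arr[2]=6 > arr[3]=2

Total inversions: 3

The array has 3 inversion(s): (0,1), (0,3), (2,3). Each pair (i,j) satisfies i < j and arr[i] > arr[j].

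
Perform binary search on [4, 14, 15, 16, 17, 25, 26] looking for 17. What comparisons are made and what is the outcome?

Binary search for 17 in [4, 14, 15, 16, 17, 25, 26]:

lo=0, hi=6, mid=3, arr[mid]=16 -> 16 < 17, search right half
lo=4, hi=6, mid=5, arr[mid]=25 -> 25 > 17, search left half
lo=4, hi=4, mid=4, arr[mid]=17 -> Found target at index 4!

Binary search finds 17 at index 4 after 3 comparisons. The search repeatedly halves the search space by comparing with the middle element.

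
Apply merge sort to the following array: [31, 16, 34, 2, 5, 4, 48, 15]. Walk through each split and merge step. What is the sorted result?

Merge sort trace:

Split: [31, 16, 34, 2, 5, 4, 48, 15] -> [31, 16, 34, 2] and [5, 4, 48, 15]
  Split: [31, 16, 34, 2] -> [31, 16] and [34, 2]
    Split: [31, 16] -> [31] and [16]
    Merge: [31] + [16] -> [16, 31]
    Split: [34, 2] -> [34] and [2]
    Merge: [34] + [2] -> [2, 34]
  Merge: [16, 31] + [2, 34] -> [2, 16, 31, 34]
  Split: [5, 4, 48, 15] -> [5, 4] and [48, 15]
    Split: [5, 4] -> [5] and [4]
    Merge: [5] + [4] -> [4, 5]
    Split: [48, 15] -> [48] and [15]
    Merge: [48] + [15] -> [15, 48]
  Merge: [4, 5] + [15, 48] -> [4, 5, 15, 48]
Merge: [2, 16, 31, 34] + [4, 5, 15, 48] -> [2, 4, 5, 15, 16, 31, 34, 48]

Final sorted array: [2, 4, 5, 15, 16, 31, 34, 48]

The merge sort proceeds by recursively splitting the array and merging sorted halves.
After all merges, the sorted array is [2, 4, 5, 15, 16, 31, 34, 48].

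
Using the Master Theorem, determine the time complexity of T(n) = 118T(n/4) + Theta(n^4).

Master Theorem for T(n) = 118T(n/4) + O(n^4):

a = 118, b = 4, c = 4
log_b(a) = log_4(118) = 3.4413

Case 3: c = 4 > log_4(118) = 3.4413
T(n) = O(n^4) = O(n^4)

For T(n) = 118T(n/4) + O(n^4): log_4(118) = 3.4413. This is Case 3 of the Master Theorem (c > log_b(a), work dominated by root), giving O(n^4).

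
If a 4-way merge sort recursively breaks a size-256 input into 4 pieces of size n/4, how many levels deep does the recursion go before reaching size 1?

For divide and conquer with division factor 4:

Problem sizes at each level:
Level 0: 256
Level 1: 64
Level 2: 16
Level 3: 4
Level 4: 1

The root is level 0 and the size-1 base case is level 4 (the tree spans levels 0 through 4, i.e. 5 levels counting the root), so the depth is the number of divisions: log_4(256) = 4

The recursion tree depth is log_4(256) = 4. At each level, the problem size is divided by 4, so it takes 4 divisions to reduce to a base case of size 1. The algorithm makes 4 recursive calls at each level.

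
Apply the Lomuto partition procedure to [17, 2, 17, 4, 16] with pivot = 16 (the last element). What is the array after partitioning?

Lomuto partition with pivot = 16:

Initial array: [17, 2, 17, 4, 16]

arr[0]=17 > 16: no swap
arr[1]=2 <= 16: swap with position 0, array becomes [2, 17, 17, 4, 16]
arr[2]=17 > 16: no swap
arr[3]=4 <= 16: swap with position 1, array becomes [2, 4, 17, 17, 16]

Place pivot at position 2: [2, 4, 16, 17, 17]
Pivot position: 2

After partitioning with pivot 16, the array becomes [2, 4, 16, 17, 17]. The pivot is placed at index 2. All elements to the left of the pivot are <= 16, and all elements to the right are > 16.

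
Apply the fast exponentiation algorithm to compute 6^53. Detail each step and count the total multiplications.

Computing 6^53 by squaring (build up from 6^1; each line after the first costs one multiplication):

6^1 = 6
6^2 = (6^1)^2 = 6^2 = 36
6^3 = 6 * 6^2 = 6 * 36 = 216
6^6 = (6^3)^2 = 216^2 = 46656
6^12 = (6^6)^2 = 46656^2 = 2176782336
6^13 = 6 * 6^12 = 6 * 2176782336 = 13060694016
6^26 = (6^13)^2 = 13060694016^2 = 170581728179578208256
6^52 = (6^26)^2 = 170581728179578208256^2 = 29098125988731506183153025616435306561536
6^53 = 6 * 6^52 = 6 * 29098125988731506183153025616435306561536 = 174588755932389037098918153698611839369216

Result: 174588755932389037098918153698611839369216
Multiplications needed: 8 (8 lines after 6^1)

6^53 = 174588755932389037098918153698611839369216. Using exponentiation by squaring, this requires 8 multiplications. The key idea: if the exponent is even, square the half-power; if odd, multiply by the base once.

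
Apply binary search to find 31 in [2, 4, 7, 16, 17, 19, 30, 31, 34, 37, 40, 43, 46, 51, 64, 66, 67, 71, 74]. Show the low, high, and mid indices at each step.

Binary search for 31 in [2, 4, 7, 16, 17, 19, 30, 31, 34, 37, 40, 43, 46, 51, 64, 66, 67, 71, 74]:

lo=0, hi=18, mid=9, arr[mid]=37 -> 37 > 31, search left half
lo=0, hi=8, mid=4, arr[mid]=17 -> 17 < 31, search right half
lo=5, hi=8, mid=6, arr[mid]=30 -> 30 < 31, search right half
lo=7, hi=8, mid=7, arr[mid]=31 -> Found target at index 7!

Binary search finds 31 at index 7 after 4 comparisons. The search repeatedly halves the search space by comparing with the middle element.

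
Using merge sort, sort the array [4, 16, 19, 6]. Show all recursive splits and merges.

Merge sort trace:

Split: [4, 16, 19, 6] -> [4, 16] and [19, 6]
  Split: [4, 16] -> [4] and [16]
  Merge: [4] + [16] -> [4, 16]
  Split: [19, 6] -> [19] and [6]
  Merge: [19] + [6] -> [6, 19]
Merge: [4, 16] + [6, 19] -> [4, 6, 16, 19]

Final sorted array: [4, 6, 16, 19]

The merge sort proceeds by recursively splitting the array and merging sorted halves.
After all merges, the sorted array is [4, 6, 16, 19].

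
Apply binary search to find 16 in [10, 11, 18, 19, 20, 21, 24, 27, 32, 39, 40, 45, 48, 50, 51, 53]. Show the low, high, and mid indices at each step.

Binary search for 16 in [10, 11, 18, 19, 20, 21, 24, 27, 32, 39, 40, 45, 48, 50, 51, 53]:

lo=0, hi=15, mid=7, arr[mid]=27 -> 27 > 16, search left half
lo=0, hi=6, mid=3, arr[mid]=19 -> 19 > 16, search left half
lo=0, hi=2, mid=1, arr[mid]=11 -> 11 < 16, search right half
lo=2, hi=2, mid=2, arr[mid]=18 -> 18 > 16, search left half
lo=2 > hi=1, target 16 not found

Binary search determines that 16 is not in the array after 4 comparisons. The search space was exhausted without finding the target.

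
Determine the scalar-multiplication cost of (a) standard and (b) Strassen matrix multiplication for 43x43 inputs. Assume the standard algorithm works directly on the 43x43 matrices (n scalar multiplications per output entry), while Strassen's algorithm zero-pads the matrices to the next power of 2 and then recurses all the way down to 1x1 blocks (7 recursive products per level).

Matrix multiplication for 43x43 matrices:

Strassen's algorithm requires power-of-2 dimensions. Pad 43x43 to 64x64 (next power of 2).

Standard algorithm: 43^3 = 79507 multiplications
Strassen's algorithm: 7^(log2(64)) = 7^6 = 117649 multiplications
Difference: 79507 - 117649 = -38142 (Strassen uses MORE here due to padding overhead — for small or just-over-power-of-2 n, padding can outweigh the per-level savings)

Standard: 79507 multiplications (43^3). Strassen: 117649 multiplications (7^6, after padding to 64x64). Strassen reduces 8 recursive multiplications to 7 at each level.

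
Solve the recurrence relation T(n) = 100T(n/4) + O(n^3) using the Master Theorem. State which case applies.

Master Theorem for T(n) = 100T(n/4) + O(n^3):

a = 100, b = 4, c = 3
log_b(a) = log_4(100) = 3.3219

Case 1: c = 3 < log_4(100) = 3.3219
T(n) = O(n^(log_4 100))

For T(n) = 100T(n/4) + O(n^3): log_4(100) = 3.3219. This is Case 1 of the Master Theorem (c < log_b(a), work dominated by leaves), giving O(n^(log_4 100)).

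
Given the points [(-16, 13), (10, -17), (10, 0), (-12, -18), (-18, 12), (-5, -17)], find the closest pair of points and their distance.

Computing all pairwise distances among 6 points:

d((-16, 13), (10, -17)) = 39.6989
d((-16, 13), (10, 0)) = 29.0689
d((-16, 13), (-12, -18)) = 31.257
d((-16, 13), (-18, 12)) = 2.2361 <-- minimum
d((-16, 13), (-5, -17)) = 31.9531
d((10, -17), (10, 0)) = 17.0
d((10, -17), (-12, -18)) = 22.0227
d((10, -17), (-18, 12)) = 40.3113
d((10, -17), (-5, -17)) = 15.0
d((10, 0), (-12, -18)) = 28.4253
d((10, 0), (-18, 12)) = 30.4631
d((10, 0), (-5, -17)) = 22.6716
d((-12, -18), (-18, 12)) = 30.5941
d((-12, -18), (-5, -17)) = 7.0711
d((-18, 12), (-5, -17)) = 31.7805

Closest pair: (-16, 13) and (-18, 12) with distance 2.2361

The closest pair is (-16, 13) and (-18, 12) with Euclidean distance 2.2361. For 6 points, brute-force pairwise comparison is shown above. For large n, the divide-and-conquer algorithm (sort by x, recurse on halves, check the dividing strip) achieves O(n log n).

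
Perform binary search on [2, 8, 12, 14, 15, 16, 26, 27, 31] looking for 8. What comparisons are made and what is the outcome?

Binary search for 8 in [2, 8, 12, 14, 15, 16, 26, 27, 31]:

lo=0, hi=8, mid=4, arr[mid]=15 -> 15 > 8, search left half
lo=0, hi=3, mid=1, arr[mid]=8 -> Found target at index 1!

Binary search finds 8 at index 1 after 2 comparisons. The search repeatedly halves the search space by comparing with the middle element.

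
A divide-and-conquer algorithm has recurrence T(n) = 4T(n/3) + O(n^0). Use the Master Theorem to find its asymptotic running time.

Master Theorem for T(n) = 4T(n/3) + O(n^0):

a = 4, b = 3, c = 0
log_b(a) = log_3(4) = 1.2619

Case 1: c = 0 < log_3(4) = 1.2619
T(n) = O(n^(log_3 4))

For T(n) = 4T(n/3) + O(n^0): log_3(4) = 1.2619. This is Case 1 of the Master Theorem (c < log_b(a), work dominated by leaves), giving O(n^(log_3 4)).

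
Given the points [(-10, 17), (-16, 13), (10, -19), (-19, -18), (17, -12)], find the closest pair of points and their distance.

Computing all pairwise distances among 5 points:

d((-10, 17), (-16, 13)) = 7.2111 <-- minimum
d((-10, 17), (10, -19)) = 41.1825
d((-10, 17), (-19, -18)) = 36.1386
d((-10, 17), (17, -12)) = 39.6232
d((-16, 13), (10, -19)) = 41.2311
d((-16, 13), (-19, -18)) = 31.1448
d((-16, 13), (17, -12)) = 41.4005
d((10, -19), (-19, -18)) = 29.0172
d((10, -19), (17, -12)) = 9.8995
d((-19, -18), (17, -12)) = 36.4966

Closest pair: (-10, 17) and (-16, 13) with distance 7.2111

The closest pair is (-10, 17) and (-16, 13) with Euclidean distance 7.2111. For 5 points, brute-force pairwise comparison is shown above. For large n, the divide-and-conquer algorithm (sort by x, recurse on halves, check the dividing strip) achieves O(n log n).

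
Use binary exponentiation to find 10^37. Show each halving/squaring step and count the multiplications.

Computing 10^37 by squaring (build up from 10^1; each line after the first costs one multiplication):

10^1 = 10
10^2 = (10^1)^2 = 10^2 = 100
10^4 = (10^2)^2 = 100^2 = 10000
10^8 = (10^4)^2 = 10000^2 = 100000000
10^9 = 10 * 10^8 = 10 * 100000000 = 1000000000
10^18 = (10^9)^2 = 1000000000^2 = 1000000000000000000
10^36 = (10^18)^2 = 1000000000000000000^2 = 1000000000000000000000000000000000000
10^37 = 10 * 10^36 = 10 * 1000000000000000000000000000000000000 = 10000000000000000000000000000000000000

Result: 10000000000000000000000000000000000000
Multiplications needed: 7 (7 lines after 10^1)

10^37 = 10000000000000000000000000000000000000. Using exponentiation by squaring, this requires 7 multiplications. The key idea: if the exponent is even, square the half-power; if odd, multiply by the base once.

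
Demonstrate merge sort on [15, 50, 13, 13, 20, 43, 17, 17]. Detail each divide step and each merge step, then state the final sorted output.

Merge sort trace:

Split: [15, 50, 13, 13, 20, 43, 17, 17] -> [15, 50, 13, 13] and [20, 43, 17, 17]
  Split: [15, 50, 13, 13] -> [15, 50] and [13, 13]
    Split: [15, 50] -> [15] and [50]
    Merge: [15] + [50] -> [15, 50]
    Split: [13, 13] -> [13] and [13]
    Merge: [13] + [13] -> [13, 13]
  Merge: [15, 50] + [13, 13] -> [13, 13, 15, 50]
  Split: [20, 43, 17, 17] -> [20, 43] and [17, 17]
    Split: [20, 43] -> [20] and [43]
    Merge: [20] + [43] -> [20, 43]
    Split: [17, 17] -> [17] and [17]
    Merge: [17] + [17] -> [17, 17]
  Merge: [20, 43] + [17, 17] -> [17, 17, 20, 43]
Merge: [13, 13, 15, 50] + [17, 17, 20, 43] -> [13, 13, 15, 17, 17, 20, 43, 50]

Final sorted array: [13, 13, 15, 17, 17, 20, 43, 50]

The merge sort proceeds by recursively splitting the array and merging sorted halves.
After all merges, the sorted array is [13, 13, 15, 17, 17, 20, 43, 50].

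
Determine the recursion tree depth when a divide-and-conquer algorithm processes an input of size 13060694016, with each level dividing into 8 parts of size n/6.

For divide and conquer with division factor 6:

Problem sizes at each level:
Level 0: 13060694016
Level 1: 2176782336
Level 2: 362797056
Level 3: 60466176
Level 4: 10077696
Level 5: 1679616
Level 6: 279936
Level 7: 46656
Level 8: 7776
Level 9: 1296
Level 10: 216
Level 11: 36
Level 12: 6
Level 13: 1

The root is level 0 and the size-1 base case is level 13 (the tree spans levels 0 through 13, i.e. 14 levels counting the root), so the depth is the number of divisions: log_6(13060694016) = 13

The recursion tree depth is log_6(13060694016) = 13. At each level, the problem size is divided by 6, so it takes 13 divisions to reduce to a base case of size 1. The algorithm makes 8 recursive calls at each level.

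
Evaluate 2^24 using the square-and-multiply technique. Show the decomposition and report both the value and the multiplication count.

Computing 2^24 by squaring (build up from 2^1; each line after the first costs one multiplication):

2^1 = 2
2^2 = (2^1)^2 = 2^2 = 4
2^3 = 2 * 2^2 = 2 * 4 = 8
2^6 = (2^3)^2 = 8^2 = 64
2^12 = (2^6)^2 = 64^2 = 4096
2^24 = (2^12)^2 = 4096^2 = 16777216

Result: 16777216
Multiplications needed: 5 (5 lines after 2^1)

2^24 = 16777216. Using exponentiation by squaring, this requires 5 multiplications. The key idea: if the exponent is even, square the half-power; if odd, multiply by the base once.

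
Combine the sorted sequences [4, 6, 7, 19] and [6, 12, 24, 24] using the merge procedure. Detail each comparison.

Merging process:

Compare 4 vs 6: take 4 from left. Merged: [4]
Compare 6 vs 6: take 6 from left. Merged: [4, 6]
Compare 7 vs 6: take 6 from right. Merged: [4, 6, 6]
Compare 7 vs 12: take 7 from left. Merged: [4, 6, 6, 7]
Compare 19 vs 12: take 12 from right. Merged: [4, 6, 6, 7, 12]
Compare 19 vs 24: take 19 from left. Merged: [4, 6, 6, 7, 12, 19]
Append remaining from right: [24, 24]. Merged: [4, 6, 6, 7, 12, 19, 24, 24]

Final merged array: [4, 6, 6, 7, 12, 19, 24, 24]
Total comparisons: 6

The merged array is [4, 6, 6, 7, 12, 19, 24, 24], requiring 6 comparisons. The merge step runs in O(n) time where n is the total number of elements.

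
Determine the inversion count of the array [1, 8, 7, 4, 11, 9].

Finding inversions in [1, 8, 7, 4, 11, 9]:

(1, 2): arr[1]=8 > arr[2]=7
(1, 3): arr[1]=8 > arr[3]=4
(2, 3): arr[2]=7 > arr[3]=4
(4, 5): arr[4]=11 > arr[5]=9

Total inversions: 4

The array has 4 inversion(s): (1,2), (1,3), (2,3), (4,5). Each pair (i,j) satisfies i < j and arr[i] > arr[j].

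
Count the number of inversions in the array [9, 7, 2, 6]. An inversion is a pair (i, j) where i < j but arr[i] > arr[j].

Finding inversions in [9, 7, 2, 6]:

(0, 1): arr[0]=9 > arr[1]=7
(0, 2): arr[0]=9 > arr[2]=2
(0, 3): arr[0]=9 > arr[3]=6
(1, 2): arr[1]=7 > arr[2]=2
(1, 3): arr[1]=7 > arr[3]=6

Total inversions: 5

The array has 5 inversion(s): (0,1), (0,2), (0,3), (1,2), (1,3). Each pair (i,j) satisfies i < j and arr[i] > arr[j].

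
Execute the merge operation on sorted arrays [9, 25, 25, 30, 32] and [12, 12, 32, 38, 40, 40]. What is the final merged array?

Merging process:

Compare 9 vs 12: take 9 from left. Merged: [9]
Compare 25 vs 12: take 12 from right. Merged: [9, 12]
Compare 25 vs 12: take 12 from right. Merged: [9, 12, 12]
Compare 25 vs 32: take 25 from left. Merged: [9, 12, 12, 25]
Compare 25 vs 32: take 25 from left. Merged: [9, 12, 12, 25, 25]
Compare 30 vs 32: take 30 from left. Merged: [9, 12, 12, 25, 25, 30]
Compare 32 vs 32: take 32 from left. Merged: [9, 12, 12, 25, 25, 30, 32]
Append remaining from right: [32, 38, 40, 40]. Merged: [9, 12, 12, 25, 25, 30, 32, 32, 38, 40, 40]

Final merged array: [9, 12, 12, 25, 25, 30, 32, 32, 38, 40, 40]
Total comparisons: 7

The merged array is [9, 12, 12, 25, 25, 30, 32, 32, 38, 40, 40], requiring 7 comparisons. The merge step runs in O(n) time where n is the total number of elements.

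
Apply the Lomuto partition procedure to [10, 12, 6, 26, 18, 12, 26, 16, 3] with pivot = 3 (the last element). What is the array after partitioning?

Lomuto partition with pivot = 3:

Initial array: [10, 12, 6, 26, 18, 12, 26, 16, 3]

arr[0]=10 > 3: no swap
arr[1]=12 > 3: no swap
arr[2]=6 > 3: no swap
arr[3]=26 > 3: no swap
arr[4]=18 > 3: no swap
arr[5]=12 > 3: no swap
arr[6]=26 > 3: no swap
arr[7]=16 > 3: no swap

Place pivot at position 0: [3, 12, 6, 26, 18, 12, 26, 16, 10]
Pivot position: 0

After partitioning with pivot 3, the array becomes [3, 12, 6, 26, 18, 12, 26, 16, 10]. The pivot is placed at index 0. All elements to the left of the pivot are <= 3, and all elements to the right are > 3.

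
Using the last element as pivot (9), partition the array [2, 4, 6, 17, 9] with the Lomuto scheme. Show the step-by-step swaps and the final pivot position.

Lomuto partition with pivot = 9:

Initial array: [2, 4, 6, 17, 9]

arr[0]=2 <= 9: swap with position 0, array becomes [2, 4, 6, 17, 9]
arr[1]=4 <= 9: swap with position 1, array becomes [2, 4, 6, 17, 9]
arr[2]=6 <= 9: swap with position 2, array becomes [2, 4, 6, 17, 9]
arr[3]=17 > 9: no swap

Place pivot at position 3: [2, 4, 6, 9, 17]
Pivot position: 3

After partitioning with pivot 9, the array becomes [2, 4, 6, 9, 17]. The pivot is placed at index 3. All elements to the left of the pivot are <= 9, and all elements to the right are > 9.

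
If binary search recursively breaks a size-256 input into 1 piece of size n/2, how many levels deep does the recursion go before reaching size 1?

For divide and conquer with division factor 2:

Problem sizes at each level:
Level 0: 256
Level 1: 128
Level 2: 64
Level 3: 32
Level 4: 16
Level 5: 8
Level 6: 4
Level 7: 2
Level 8: 1

The root is level 0 and the size-1 base case is level 8 (the tree spans levels 0 through 8, i.e. 9 levels counting the root), so the depth is the number of divisions: log_2(256) = 8

The recursion tree depth is log_2(256) = 8. At each level, the problem size is divided by 2, so it takes 8 divisions to reduce to a base case of size 1. The algorithm makes 1 recursive call at each level.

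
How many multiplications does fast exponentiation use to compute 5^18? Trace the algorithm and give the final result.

Computing 5^18 by squaring (build up from 5^1; each line after the first costs one multiplication):

5^1 = 5
5^2 = (5^1)^2 = 5^2 = 25
5^4 = (5^2)^2 = 25^2 = 625
5^8 = (5^4)^2 = 625^2 = 390625
5^9 = 5 * 5^8 = 5 * 390625 = 1953125
5^18 = (5^9)^2 = 1953125^2 = 3814697265625

Result: 3814697265625
Multiplications needed: 5 (5 lines after 5^1)

5^18 = 3814697265625. Using exponentiation by squaring, this requires 5 multiplications. The key idea: if the exponent is even, square the half-power; if odd, multiply by the base once.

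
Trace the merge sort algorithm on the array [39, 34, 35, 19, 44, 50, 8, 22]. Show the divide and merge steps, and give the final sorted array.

Merge sort trace:

Split: [39, 34, 35, 19, 44, 50, 8, 22] -> [39, 34, 35, 19] and [44, 50, 8, 22]
  Split: [39, 34, 35, 19] -> [39, 34] and [35, 19]
    Split: [39, 34] -> [39] and [34]
    Merge: [39] + [34] -> [34, 39]
    Split: [35, 19] -> [35] and [19]
    Merge: [35] + [19] -> [19, 35]
  Merge: [34, 39] + [19, 35] -> [19, 34, 35, 39]
  Split: [44, 50, 8, 22] -> [44, 50] and [8, 22]
    Split: [44, 50] -> [44] and [50]
    Merge: [44] + [50] -> [44, 50]
    Split: [8, 22] -> [8] and [22]
    Merge: [8] + [22] -> [8, 22]
  Merge: [44, 50] + [8, 22] -> [8, 22, 44, 50]
Merge: [19, 34, 35, 39] + [8, 22, 44, 50] -> [8, 19, 22, 34, 35, 39, 44, 50]

Final sorted array: [8, 19, 22, 34, 35, 39, 44, 50]

The merge sort proceeds by recursively splitting the array and merging sorted halves.
After all merges, the sorted array is [8, 19, 22, 34, 35, 39, 44, 50].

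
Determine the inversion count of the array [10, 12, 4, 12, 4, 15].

Finding inversions in [10, 12, 4, 12, 4, 15]:

(0, 2): arr[0]=10 > arr[2]=4
(0, 4): arr[0]=10 > arr[4]=4
(1, 2): arr[1]=12 > arr[2]=4
(1, 4): arr[1]=12 > arr[4]=4
(3, 4): arr[3]=12 > arr[4]=4

Total inversions: 5

The array has 5 inversion(s): (0,2), (0,4), (1,2), (1,4), (3,4). Each pair (i,j) satisfies i < j and arr[i] > arr[j].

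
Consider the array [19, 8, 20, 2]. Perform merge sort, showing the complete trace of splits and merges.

Merge sort trace:

Split: [19, 8, 20, 2] -> [19, 8] and [20, 2]
  Split: [19, 8] -> [19] and [8]
  Merge: [19] + [8] -> [8, 19]
  Split: [20, 2] -> [20] and [2]
  Merge: [20] + [2] -> [2, 20]
Merge: [8, 19] + [2, 20] -> [2, 8, 19, 20]

Final sorted array: [2, 8, 19, 20]

The merge sort proceeds by recursively splitting the array and merging sorted halves.
After all merges, the sorted array is [2, 8, 19, 20].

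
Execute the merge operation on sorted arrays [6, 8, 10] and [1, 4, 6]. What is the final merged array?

Merging process:

Compare 6 vs 1: take 1 from right. Merged: [1]
Compare 6 vs 4: take 4 from right. Merged: [1, 4]
Compare 6 vs 6: take 6 from left. Merged: [1, 4, 6]
Compare 8 vs 6: take 6 from right. Merged: [1, 4, 6, 6]
Append remaining from left: [8, 10]. Merged: [1, 4, 6, 6, 8, 10]

Final merged array: [1, 4, 6, 6, 8, 10]
Total comparisons: 4

The merged array is [1, 4, 6, 6, 8, 10], requiring 4 comparisons. The merge step runs in O(n) time where n is the total number of elements.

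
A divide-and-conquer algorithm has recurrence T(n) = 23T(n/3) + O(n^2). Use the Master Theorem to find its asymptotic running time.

Master Theorem for T(n) = 23T(n/3) + O(n^2):

a = 23, b = 3, c = 2
log_b(a) = log_3(23) = 2.8540

Case 1: c = 2 < log_3(23) = 2.8540
T(n) = O(n^(log_3 23))

For T(n) = 23T(n/3) + O(n^2): log_3(23) = 2.8540. This is Case 1 of the Master Theorem (c < log_b(a), work dominated by leaves), giving O(n^(log_3 23)).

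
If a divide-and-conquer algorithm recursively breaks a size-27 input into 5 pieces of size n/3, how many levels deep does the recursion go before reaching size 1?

For divide and conquer with division factor 3:

Problem sizes at each level:
Level 0: 27
Level 1: 9
Level 2: 3
Level 3: 1

The root is level 0 and the size-1 base case is level 3 (the tree spans levels 0 through 3, i.e. 4 levels counting the root), so the depth is the number of divisions: log_3(27) = 3

The recursion tree depth is log_3(27) = 3. At each level, the problem size is divided by 3, so it takes 3 divisions to reduce to a base case of size 1. The algorithm makes 5 recursive calls at each level.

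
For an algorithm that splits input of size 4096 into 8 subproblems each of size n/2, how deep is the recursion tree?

For divide and conquer with division factor 2:

Problem sizes at each level:
Level 0: 4096
Level 1: 2048
Level 2: 1024
Level 3: 512
Level 4: 256
Level 5: 128
Level 6: 64
Level 7: 32
Level 8: 16
Level 9: 8
Level 10: 4
Level 11: 2
Level 12: 1

The root is level 0 and the size-1 base case is level 12 (the tree spans levels 0 through 12, i.e. 13 levels counting the root), so the depth is the number of divisions: log_2(4096) = 12

The recursion tree depth is log_2(4096) = 12. At each level, the problem size is divided by 2, so it takes 12 divisions to reduce to a base case of size 1. The algorithm makes 8 recursive calls at each level.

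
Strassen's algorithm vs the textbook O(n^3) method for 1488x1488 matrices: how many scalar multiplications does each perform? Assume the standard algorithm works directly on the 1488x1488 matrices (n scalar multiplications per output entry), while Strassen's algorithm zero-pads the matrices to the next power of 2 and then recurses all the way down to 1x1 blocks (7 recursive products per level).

Matrix multiplication for 1488x1488 matrices:

Strassen's algorithm requires power-of-2 dimensions. Pad 1488x1488 to 2048x2048 (next power of 2).

Standard algorithm: 1488^3 = 3294646272 multiplications
Strassen's algorithm: 7^(log2(2048)) = 7^11 = 1977326743 multiplications
Savings: 3294646272 - 1977326743 = 1317319529 multiplications

Standard: 3294646272 multiplications (1488^3). Strassen: 1977326743 multiplications (7^11, after padding to 2048x2048). Strassen reduces 8 recursive multiplications to 7 at each level.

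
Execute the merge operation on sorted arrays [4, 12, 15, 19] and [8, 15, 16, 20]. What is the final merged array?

Merging process:

Compare 4 vs 8: take 4 from left. Merged: [4]
Compare 12 vs 8: take 8 from right. Merged: [4, 8]
Compare 12 vs 15: take 12 from left. Merged: [4, 8, 12]
Compare 15 vs 15: take 15 from left. Merged: [4, 8, 12, 15]
Compare 19 vs 15: take 15 from right. Merged: [4, 8, 12, 15, 15]
Compare 19 vs 16: take 16 from right. Merged: [4, 8, 12, 15, 15, 16]
Compare 19 vs 20: take 19 from left. Merged: [4, 8, 12, 15, 15, 16, 19]
Append remaining from right: [20]. Merged: [4, 8, 12, 15, 15, 16, 19, 20]

Final merged array: [4, 8, 12, 15, 15, 16, 19, 20]
Total comparisons: 7

The merged array is [4, 8, 12, 15, 15, 16, 19, 20], requiring 7 comparisons. The merge step runs in O(n) time where n is the total number of elements.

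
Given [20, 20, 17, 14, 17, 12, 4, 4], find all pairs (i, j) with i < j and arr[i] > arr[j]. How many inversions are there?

Finding inversions in [20, 20, 17, 14, 17, 12, 4, 4]:

(0, 2): arr[0]=20 > arr[2]=17
(0, 3): arr[0]=20 > arr[3]=14
(0, 4): arr[0]=20 > arr[4]=17
(0, 5): arr[0]=20 > arr[5]=12
(0, 6): arr[0]=20 > arr[6]=4
(0, 7): arr[0]=20 > arr[7]=4
(1, 2): arr[1]=20 > arr[2]=17
(1, 3): arr[1]=20 > arr[3]=14
(1, 4): arr[1]=20 > arr[4]=17
(1, 5): arr[1]=20 > arr[5]=12
(1, 6): arr[1]=20 > arr[6]=4
(1, 7): arr[1]=20 > arr[7]=4
(2, 3): arr[2]=17 > arr[3]=14
(2, 5): arr[2]=17 > arr[5]=12
(2, 6): arr[2]=17 > arr[6]=4
(2, 7): arr[2]=17 > arr[7]=4
(3, 5): arr[3]=14 > arr[5]=12
(3, 6): arr[3]=14 > arr[6]=4
(3, 7): arr[3]=14 > arr[7]=4
(4, 5): arr[4]=17 > arr[5]=12
(4, 6): arr[4]=17 > arr[6]=4
(4, 7): arr[4]=17 > arr[7]=4
(5, 6): arr[5]=12 > arr[6]=4
(5, 7): arr[5]=12 > arr[7]=4

Total inversions: 24

The array has 24 inversion(s): (0,2), (0,3), (0,4), (0,5), (0,6), (0,7), (1,2), (1,3), (1,4), (1,5), (1,6), (1,7), (2,3), (2,5), (2,6), (2,7), (3,5), (3,6), (3,7), (4,5), (4,6), (4,7), (5,6), (5,7). Each pair (i,j) satisfies i < j and arr[i] > arr[j].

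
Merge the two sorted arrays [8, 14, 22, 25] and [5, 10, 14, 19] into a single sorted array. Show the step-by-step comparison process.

Merging process:

Compare 8 vs 5: take 5 from right. Merged: [5]
Compare 8 vs 10: take 8 from left. Merged: [5, 8]
Compare 14 vs 10: take 10 from right. Merged: [5, 8, 10]
Compare 14 vs 14: take 14 from left. Merged: [5, 8, 10, 14]
Compare 22 vs 14: take 14 from right. Merged: [5, 8, 10, 14, 14]
Compare 22 vs 19: take 19 from right. Merged: [5, 8, 10, 14, 14, 19]
Append remaining from left: [22, 25]. Merged: [5, 8, 10, 14, 14, 19, 22, 25]

Final merged array: [5, 8, 10, 14, 14, 19, 22, 25]
Total comparisons: 6

The merged array is [5, 8, 10, 14, 14, 19, 22, 25], requiring 6 comparisons. The merge step runs in O(n) time where n is the total number of elements.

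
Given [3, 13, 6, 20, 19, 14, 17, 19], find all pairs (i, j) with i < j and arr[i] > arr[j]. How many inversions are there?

Finding inversions in [3, 13, 6, 20, 19, 14, 17, 19]:

(1, 2): arr[1]=13 > arr[2]=6
(3, 4): arr[3]=20 > arr[4]=19
(3, 5): arr[3]=20 > arr[5]=14
(3, 6): arr[3]=20 > arr[6]=17
(3, 7): arr[3]=20 > arr[7]=19
(4, 5): arr[4]=19 > arr[5]=14
(4, 6): arr[4]=19 > arr[6]=17

Total inversions: 7

The array has 7 inversion(s): (1,2), (3,4), (3,5), (3,6), (3,7), (4,5), (4,6). Each pair (i,j) satisfies i < j and arr[i] > arr[j].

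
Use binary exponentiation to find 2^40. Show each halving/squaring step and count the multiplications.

Computing 2^40 by squaring (build up from 2^1; each line after the first costs one multiplication):

2^1 = 2
2^2 = (2^1)^2 = 2^2 = 4
2^4 = (2^2)^2 = 4^2 = 16
2^5 = 2 * 2^4 = 2 * 16 = 32
2^10 = (2^5)^2 = 32^2 = 1024
2^20 = (2^10)^2 = 1024^2 = 1048576
2^40 = (2^20)^2 = 1048576^2 = 1099511627776

Result: 1099511627776
Multiplications needed: 6 (6 lines after 2^1)

2^40 = 1099511627776. Using exponentiation by squaring, this requires 6 multiplications. The key idea: if the exponent is even, square the half-power; if odd, multiply by the base once.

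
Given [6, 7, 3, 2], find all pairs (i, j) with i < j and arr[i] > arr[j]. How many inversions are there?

Finding inversions in [6, 7, 3, 2]:

(0, 2): arr[0]=6 > arr[2]=3
(0, 3): arr[0]=6 > arr[3]=2
(1, 2): arr[1]=7 > arr[2]=3
(1, 3): arr[1]=7 > arr[3]=2
(2, 3): arr[2]=3 > arr[3]=2

Total inversions: 5

The array has 5 inversion(s): (0,2), (0,3), (1,2), (1,3), (2,3). Each pair (i,j) satisfies i < j and arr[i] > arr[j].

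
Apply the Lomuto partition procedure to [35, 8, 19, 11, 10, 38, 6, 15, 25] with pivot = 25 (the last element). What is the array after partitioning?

Lomuto partition with pivot = 25:

Initial array: [35, 8, 19, 11, 10, 38, 6, 15, 25]

arr[0]=35 > 25: no swap
arr[1]=8 <= 25: swap with position 0, array becomes [8, 35, 19, 11, 10, 38, 6, 15, 25]
arr[2]=19 <= 25: swap with position 1, array becomes [8, 19, 35, 11, 10, 38, 6, 15, 25]
arr[3]=11 <= 25: swap with position 2, array becomes [8, 19, 11, 35, 10, 38, 6, 15, 25]
arr[4]=10 <= 25: swap with position 3, array becomes [8, 19, 11, 10, 35, 38, 6, 15, 25]
arr[5]=38 > 25: no swap
arr[6]=6 <= 25: swap with position 4, array becomes [8, 19, 11, 10, 6, 38, 35, 15, 25]
arr[7]=15 <= 25: swap with position 5, array becomes [8, 19, 11, 10, 6, 15, 35, 38, 25]

Place pivot at position 6: [8, 19, 11, 10, 6, 15, 25, 38, 35]
Pivot position: 6

After partitioning with pivot 25, the array becomes [8, 19, 11, 10, 6, 15, 25, 38, 35]. The pivot is placed at index 6. All elements to the left of the pivot are <= 25, and all elements to the right are > 25.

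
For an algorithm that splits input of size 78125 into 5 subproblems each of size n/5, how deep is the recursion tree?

For divide and conquer with division factor 5:

Problem sizes at each level:
Level 0: 78125
Level 1: 15625
Level 2: 3125
Level 3: 625
Level 4: 125
Level 5: 25
Level 6: 5
Level 7: 1

The root is level 0 and the size-1 base case is level 7 (the tree spans levels 0 through 7, i.e. 8 levels counting the root), so the depth is the number of divisions: log_5(78125) = 7

The recursion tree depth is log_5(78125) = 7. At each level, the problem size is divided by 5, so it takes 7 divisions to reduce to a base case of size 1. The algorithm makes 5 recursive calls at each level.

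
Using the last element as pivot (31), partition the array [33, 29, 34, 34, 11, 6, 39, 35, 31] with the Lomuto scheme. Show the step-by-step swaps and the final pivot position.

Lomuto partition with pivot = 31:

Initial array: [33, 29, 34, 34, 11, 6, 39, 35, 31]

arr[0]=33 > 31: no swap
arr[1]=29 <= 31: swap with position 0, array becomes [29, 33, 34, 34, 11, 6, 39, 35, 31]
arr[2]=34 > 31: no swap
arr[3]=34 > 31: no swap
arr[4]=11 <= 31: swap with position 1, array becomes [29, 11, 34, 34, 33, 6, 39, 35, 31]
arr[5]=6 <= 31: swap with position 2, array becomes [29, 11, 6, 34, 33, 34, 39, 35, 31]
arr[6]=39 > 31: no swap
arr[7]=35 > 31: no swap

Place pivot at position 3: [29, 11, 6, 31, 33, 34, 39, 35, 34]
Pivot position: 3

After partitioning with pivot 31, the array becomes [29, 11, 6, 31, 33, 34, 39, 35, 34]. The pivot is placed at index 3. All elements to the left of the pivot are <= 31, and all elements to the right are > 31.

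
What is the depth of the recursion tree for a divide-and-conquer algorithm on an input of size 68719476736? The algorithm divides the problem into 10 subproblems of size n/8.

For divide and conquer with division factor 8:

Problem sizes at each level:
Level 0: 68719476736
Level 1: 8589934592
Level 2: 1073741824
Level 3: 134217728
Level 4: 16777216
Level 5: 2097152
Level 6: 262144
Level 7: 32768
Level 8: 4096
Level 9: 512
Level 10: 64
Level 11: 8
Level 12: 1

The root is level 0 and the size-1 base case is level 12 (the tree spans levels 0 through 12, i.e. 13 levels counting the root), so the depth is the number of divisions: log_8(68719476736) = 12

The recursion tree depth is log_8(68719476736) = 12. At each level, the problem size is divided by 8, so it takes 12 divisions to reduce to a base case of size 1. The algorithm makes 10 recursive calls at each level.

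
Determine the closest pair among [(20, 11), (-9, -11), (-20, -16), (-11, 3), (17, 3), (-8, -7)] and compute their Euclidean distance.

Computing all pairwise distances among 6 points:

d((20, 11), (-9, -11)) = 36.4005
d((20, 11), (-20, -16)) = 48.2597
d((20, 11), (-11, 3)) = 32.0156
d((20, 11), (17, 3)) = 8.544
d((20, 11), (-8, -7)) = 33.2866
d((-9, -11), (-20, -16)) = 12.083
d((-9, -11), (-11, 3)) = 14.1421
d((-9, -11), (17, 3)) = 29.5296
d((-9, -11), (-8, -7)) = 4.1231 <-- minimum
d((-20, -16), (-11, 3)) = 21.0238
d((-20, -16), (17, 3)) = 41.5933
d((-20, -16), (-8, -7)) = 15.0
d((-11, 3), (17, 3)) = 28.0
d((-11, 3), (-8, -7)) = 10.4403
d((17, 3), (-8, -7)) = 26.9258

Closest pair: (-9, -11) and (-8, -7) with distance 4.1231

The closest pair is (-9, -11) and (-8, -7) with Euclidean distance 4.1231. For 6 points, brute-force pairwise comparison is shown above. For large n, the divide-and-conquer algorithm (sort by x, recurse on halves, check the dividing strip) achieves O(n log n).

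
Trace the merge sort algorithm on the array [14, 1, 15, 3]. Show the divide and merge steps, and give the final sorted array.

Merge sort trace:

Split: [14, 1, 15, 3] -> [14, 1] and [15, 3]
  Split: [14, 1] -> [14] and [1]
  Merge: [14] + [1] -> [1, 14]
  Split: [15, 3] -> [15] and [3]
  Merge: [15] + [3] -> [3, 15]
Merge: [1, 14] + [3, 15] -> [1, 3, 14, 15]

Final sorted array: [1, 3, 14, 15]

The merge sort proceeds by recursively splitting the array and merging sorted halves.
After all merges, the sorted array is [1, 3, 14, 15].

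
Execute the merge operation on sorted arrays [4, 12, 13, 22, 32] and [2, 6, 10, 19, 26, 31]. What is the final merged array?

Merging process:

Compare 4 vs 2: take 2 from right. Merged: [2]
Compare 4 vs 6: take 4 from left. Merged: [2, 4]
Compare 12 vs 6: take 6 from right. Merged: [2, 4, 6]
Compare 12 vs 10: take 10 from right. Merged: [2, 4, 6, 10]
Compare 12 vs 19: take 12 from left. Merged: [2, 4, 6, 10, 12]
Compare 13 vs 19: take 13 from left. Merged: [2, 4, 6, 10, 12, 13]
Compare 22 vs 19: take 19 from right. Merged: [2, 4, 6, 10, 12, 13, 19]
Compare 22 vs 26: take 22 from left. Merged: [2, 4, 6, 10, 12, 13, 19, 22]
Compare 32 vs 26: take 26 from right. Merged: [2, 4, 6, 10, 12, 13, 19, 22, 26]
Compare 32 vs 31: take 31 from right. Merged: [2, 4, 6, 10, 12, 13, 19, 22, 26, 31]
Append remaining from left: [32]. Merged: [2, 4, 6, 10, 12, 13, 19, 22, 26, 31, 32]

Final merged array: [2, 4, 6, 10, 12, 13, 19, 22, 26, 31, 32]
Total comparisons: 10

The merged array is [2, 4, 6, 10, 12, 13, 19, 22, 26, 31, 32], requiring 10 comparisons. The merge step runs in O(n) time where n is the total number of elements.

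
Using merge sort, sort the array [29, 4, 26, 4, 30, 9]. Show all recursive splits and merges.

Merge sort trace:

Split: [29, 4, 26, 4, 30, 9] -> [29, 4, 26] and [4, 30, 9]
  Split: [29, 4, 26] -> [29] and [4, 26]
    Split: [4, 26] -> [4] and [26]
    Merge: [4] + [26] -> [4, 26]
  Merge: [29] + [4, 26] -> [4, 26, 29]
  Split: [4, 30, 9] -> [4] and [30, 9]
    Split: [30, 9] -> [30] and [9]
    Merge: [30] + [9] -> [9, 30]
  Merge: [4] + [9, 30] -> [4, 9, 30]
Merge: [4, 26, 29] + [4, 9, 30] -> [4, 4, 9, 26, 29, 30]

Final sorted array: [4, 4, 9, 26, 29, 30]

The merge sort proceeds by recursively splitting the array and merging sorted halves.
After all merges, the sorted array is [4, 4, 9, 26, 29, 30].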